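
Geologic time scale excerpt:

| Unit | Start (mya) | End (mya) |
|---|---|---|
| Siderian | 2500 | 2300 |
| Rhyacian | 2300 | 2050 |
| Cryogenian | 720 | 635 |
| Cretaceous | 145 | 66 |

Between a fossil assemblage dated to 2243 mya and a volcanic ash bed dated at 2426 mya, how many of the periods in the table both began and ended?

0

The older date is 2426 Ma and the younger is 2243 Ma.
No period both begins after 2426 Ma and ends before 2243 Ma, so the count is 0.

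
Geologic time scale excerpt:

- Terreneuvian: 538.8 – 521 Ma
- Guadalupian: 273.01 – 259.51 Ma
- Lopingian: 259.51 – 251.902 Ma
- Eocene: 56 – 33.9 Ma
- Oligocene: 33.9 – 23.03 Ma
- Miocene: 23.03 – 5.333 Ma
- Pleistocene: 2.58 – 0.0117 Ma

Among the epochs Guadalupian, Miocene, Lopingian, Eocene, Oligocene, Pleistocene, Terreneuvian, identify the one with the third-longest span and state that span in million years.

Durations: Guadalupian 13.5; Miocene 17.697; Lopingian 7.608; Eocene 22.1; Oligocene 10.87; Pleistocene 2.5683; Terreneuvian 17.8 Myr.
Sorted longest-first: Eocene (22.1), Terreneuvian (17.8), Miocene (17.697), Guadalupian (13.5), Oligocene (10.87), Lopingian (7.608), Pleistocene (2.5683).
The third longest is Miocene at 17.697 Myr.

Miocene, 17.697 million years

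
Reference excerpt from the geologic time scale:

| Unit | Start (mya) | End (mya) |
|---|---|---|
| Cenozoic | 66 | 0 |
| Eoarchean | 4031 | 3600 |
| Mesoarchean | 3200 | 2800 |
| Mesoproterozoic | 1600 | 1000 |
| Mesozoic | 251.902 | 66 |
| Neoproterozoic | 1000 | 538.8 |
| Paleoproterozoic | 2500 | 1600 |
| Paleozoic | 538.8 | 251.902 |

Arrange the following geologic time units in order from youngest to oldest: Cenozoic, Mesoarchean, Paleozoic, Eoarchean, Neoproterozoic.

Cenozoic, Paleozoic, Neoproterozoic, Mesoarchean, Eoarchean

Read off each span (Ma): Cenozoic 66–0; Mesoarchean 3200–2800; Paleozoic 538.8–251.902; Eoarchean 4031–3600; Neoproterozoic 1000–538.8.
Larger Ma is older, so oldest→youngest is Eoarchean, Mesoarchean, Neoproterozoic, Paleozoic, Cenozoic; reverse it for youngest→oldest.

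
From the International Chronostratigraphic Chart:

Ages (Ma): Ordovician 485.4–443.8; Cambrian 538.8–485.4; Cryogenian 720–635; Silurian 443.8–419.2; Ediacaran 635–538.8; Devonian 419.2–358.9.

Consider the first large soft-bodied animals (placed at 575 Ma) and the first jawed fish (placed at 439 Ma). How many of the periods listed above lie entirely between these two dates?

2

575 Ma sits inside the Ediacaran (635–538.8) and 439 Ma inside the Silurian (443.8–419.2); neither of those is wholly between the two dates.
The listed periods lying completely between them are Cambrian, Ordovician — 2 in all.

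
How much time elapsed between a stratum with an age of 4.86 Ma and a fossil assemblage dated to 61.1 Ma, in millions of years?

61.1 − 4.86 = 56.24 million years.

56.24 million years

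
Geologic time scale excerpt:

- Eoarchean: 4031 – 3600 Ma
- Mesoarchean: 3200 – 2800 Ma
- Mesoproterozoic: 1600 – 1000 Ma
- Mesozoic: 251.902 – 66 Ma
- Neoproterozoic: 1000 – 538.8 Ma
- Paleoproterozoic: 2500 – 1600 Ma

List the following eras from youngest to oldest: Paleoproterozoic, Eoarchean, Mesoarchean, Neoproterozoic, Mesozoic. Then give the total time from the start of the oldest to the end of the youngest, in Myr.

From the excerpt: Paleoproterozoic 2500–1600; Eoarchean 4031–3600; Mesoarchean 3200–2800; Neoproterozoic 1000–538.8; Mesozoic 251.902–66 (Ma).
Larger Ma is earlier, so the oldest is Eoarchean and the youngest is Mesozoic; youngest to oldest: Mesozoic, Neoproterozoic, Paleoproterozoic, Mesoarchean, Eoarchean.
Oldest start 4031 minus youngest end 66 gives 3965 Myr overall.

Mesozoic → Neoproterozoic → Paleoproterozoic → Mesoarchean → Eoarchean; total span 3965 Myr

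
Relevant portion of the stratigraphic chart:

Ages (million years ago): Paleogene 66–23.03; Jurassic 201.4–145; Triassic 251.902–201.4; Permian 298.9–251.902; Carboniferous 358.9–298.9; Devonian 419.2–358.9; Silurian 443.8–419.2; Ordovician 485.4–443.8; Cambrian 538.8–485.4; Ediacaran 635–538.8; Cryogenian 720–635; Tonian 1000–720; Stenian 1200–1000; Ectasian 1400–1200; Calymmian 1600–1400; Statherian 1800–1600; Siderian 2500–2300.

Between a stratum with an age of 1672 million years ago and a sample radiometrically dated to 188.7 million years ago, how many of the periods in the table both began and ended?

1672 Ma sits inside the Statherian (1800–1600) and 188.7 Ma inside the Jurassic (201.4–145); neither of those is wholly between the two dates.
The listed periods lying completely between them are Calymmian, Ectasian, Stenian, Tonian, Cryogenian, Ediacaran, Cambrian, Ordovician, Silurian, Devonian, Carboniferous, Permian, Triassic — 13 in all.

13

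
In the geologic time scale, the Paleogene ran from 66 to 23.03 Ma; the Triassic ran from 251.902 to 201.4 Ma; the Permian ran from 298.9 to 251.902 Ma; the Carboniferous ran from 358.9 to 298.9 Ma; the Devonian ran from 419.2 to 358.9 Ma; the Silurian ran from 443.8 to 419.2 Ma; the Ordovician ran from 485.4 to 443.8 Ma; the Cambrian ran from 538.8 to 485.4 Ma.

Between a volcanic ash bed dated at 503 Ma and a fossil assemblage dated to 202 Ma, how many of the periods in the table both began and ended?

The older date is 503 Ma and the younger is 202 Ma.
Periods with start < 503 and end > 202 Ma: Ordovician (485.4–443.8), Silurian (443.8–419.2), Devonian (419.2–358.9), Carboniferous (358.9–298.9), Permian (298.9–251.902).
That is 5 complete periods.

5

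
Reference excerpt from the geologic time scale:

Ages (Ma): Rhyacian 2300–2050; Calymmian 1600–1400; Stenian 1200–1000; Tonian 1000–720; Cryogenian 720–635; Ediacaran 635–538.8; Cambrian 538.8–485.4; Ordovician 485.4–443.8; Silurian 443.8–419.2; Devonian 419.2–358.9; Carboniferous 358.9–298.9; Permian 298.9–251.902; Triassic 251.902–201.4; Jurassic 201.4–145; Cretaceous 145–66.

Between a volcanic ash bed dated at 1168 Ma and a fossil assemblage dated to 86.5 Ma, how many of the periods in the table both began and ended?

1168 Ma sits inside the Stenian (1200–1000) and 86.5 Ma inside the Cretaceous (145–66); neither of those is wholly between the two dates.
The listed periods lying completely between them are Tonian, Cryogenian, Ediacaran, Cambrian, Ordovician, Silurian, Devonian, Carboniferous, Permian, Triassic, Jurassic — 11 in all.

11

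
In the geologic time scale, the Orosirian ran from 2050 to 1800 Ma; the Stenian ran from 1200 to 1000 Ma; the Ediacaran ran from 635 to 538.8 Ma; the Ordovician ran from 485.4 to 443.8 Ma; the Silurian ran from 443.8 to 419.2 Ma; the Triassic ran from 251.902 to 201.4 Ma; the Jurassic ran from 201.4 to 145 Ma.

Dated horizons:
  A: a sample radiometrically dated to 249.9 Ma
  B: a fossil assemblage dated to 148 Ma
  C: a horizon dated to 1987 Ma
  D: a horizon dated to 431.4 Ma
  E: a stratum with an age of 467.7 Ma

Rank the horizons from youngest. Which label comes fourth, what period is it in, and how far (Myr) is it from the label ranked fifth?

E, in the Ordovician; 1519.3 million years to C

Sorted youngest-first by Ma: B (148), A (249.9), D (431.4), E (467.7), C (1987).
The fourth youngest is E at 467.7 Ma, which lies in 485.4–443.8 Ma: the Ordovician.
The fifth youngest is C at 1987 Ma; separation = |467.7 − 1987| = 1519.3 Myr.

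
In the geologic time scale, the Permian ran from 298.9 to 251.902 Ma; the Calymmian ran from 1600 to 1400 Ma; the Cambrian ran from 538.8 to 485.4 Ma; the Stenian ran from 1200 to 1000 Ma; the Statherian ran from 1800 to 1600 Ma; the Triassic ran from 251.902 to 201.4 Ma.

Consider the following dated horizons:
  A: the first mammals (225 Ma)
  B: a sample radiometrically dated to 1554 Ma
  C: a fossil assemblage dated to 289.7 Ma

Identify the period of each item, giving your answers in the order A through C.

A — Triassic; B — Calymmian; C — Permian

Match each age against the start–end ranges in the excerpt: A = 225 Ma → Triassic (251.902–201.4); B = 1554 Ma → Calymmian (1600–1400); C = 289.7 Ma → Permian (298.9–251.902).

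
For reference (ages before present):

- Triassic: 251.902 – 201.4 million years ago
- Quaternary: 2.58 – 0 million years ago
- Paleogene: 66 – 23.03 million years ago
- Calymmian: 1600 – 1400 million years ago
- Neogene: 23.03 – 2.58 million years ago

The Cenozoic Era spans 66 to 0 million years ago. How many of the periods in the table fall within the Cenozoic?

3

Periods inside 66–0 Ma: Paleogene, Neogene, Quaternary — 3 in total.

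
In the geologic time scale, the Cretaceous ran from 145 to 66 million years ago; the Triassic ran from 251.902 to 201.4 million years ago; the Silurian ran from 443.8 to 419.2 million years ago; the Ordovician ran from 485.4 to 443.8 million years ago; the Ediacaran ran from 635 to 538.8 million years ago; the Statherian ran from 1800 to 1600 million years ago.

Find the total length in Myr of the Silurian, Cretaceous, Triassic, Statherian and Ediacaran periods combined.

Each duration: Silurian = 24.6; Cretaceous = 79; Triassic = 50.502; Statherian = 200; Ediacaran = 96.2.
Sum: 24.6 + 79 + 50.502 + 200 + 96.2 = 450.302 Myr.

450.302 million years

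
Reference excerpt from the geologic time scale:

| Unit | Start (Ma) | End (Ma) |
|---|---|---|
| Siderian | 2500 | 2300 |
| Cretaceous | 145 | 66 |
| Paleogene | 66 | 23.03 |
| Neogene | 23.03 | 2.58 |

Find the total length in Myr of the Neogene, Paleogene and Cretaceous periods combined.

142.42 million years

Each duration: Neogene = 20.45; Paleogene = 42.97; Cretaceous = 79.
Sum: 20.45 + 42.97 + 79 = 142.42 Myr.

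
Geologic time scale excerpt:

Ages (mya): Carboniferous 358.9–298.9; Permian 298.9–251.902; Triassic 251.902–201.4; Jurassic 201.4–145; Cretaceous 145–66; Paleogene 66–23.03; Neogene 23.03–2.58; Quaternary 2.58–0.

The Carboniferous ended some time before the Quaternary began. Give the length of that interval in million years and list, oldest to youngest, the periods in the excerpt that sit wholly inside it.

296.32 million years; Permian, Triassic, Jurassic, Cretaceous, Paleogene, Neogene

End of Carboniferous = 298.9 Ma; start of Quaternary = 2.58 Ma.
Gap = 298.9 − 2.58 = 296.32 Myr.
Periods wholly inside 298.9–2.58 Ma: Permian (298.9–251.902), Triassic (251.902–201.4), Jurassic (201.4–145), Cretaceous (145–66), Paleogene (66–23.03), Neogene (23.03–2.58).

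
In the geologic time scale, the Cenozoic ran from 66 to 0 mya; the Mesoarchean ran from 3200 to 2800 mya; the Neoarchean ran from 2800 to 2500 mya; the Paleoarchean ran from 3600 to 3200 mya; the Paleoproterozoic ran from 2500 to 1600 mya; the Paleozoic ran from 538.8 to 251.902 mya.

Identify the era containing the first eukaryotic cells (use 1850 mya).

1850 Ma lies between 2500 and 1600 Ma, so it falls in the Paleoproterozoic.

Paleoproterozoic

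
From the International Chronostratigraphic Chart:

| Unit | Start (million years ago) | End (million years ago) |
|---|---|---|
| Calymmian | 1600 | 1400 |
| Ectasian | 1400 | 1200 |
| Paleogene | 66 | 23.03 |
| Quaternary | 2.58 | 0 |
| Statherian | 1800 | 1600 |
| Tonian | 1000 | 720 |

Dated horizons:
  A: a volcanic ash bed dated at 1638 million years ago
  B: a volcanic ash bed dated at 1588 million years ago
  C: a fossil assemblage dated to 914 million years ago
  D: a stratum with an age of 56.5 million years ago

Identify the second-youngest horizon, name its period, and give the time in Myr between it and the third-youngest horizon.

Smaller Ma means younger, so youngest first: D 56.5 < C 914 < B 1588 < A 1638.
Counting 2 along gives C (914 Ma); the excerpt puts that inside the Tonian, 1000–720 Ma.
Next in line is B (1588 Ma), and 1588 − 914 = 674 Myr.

C, in the Tonian; 674 million years to B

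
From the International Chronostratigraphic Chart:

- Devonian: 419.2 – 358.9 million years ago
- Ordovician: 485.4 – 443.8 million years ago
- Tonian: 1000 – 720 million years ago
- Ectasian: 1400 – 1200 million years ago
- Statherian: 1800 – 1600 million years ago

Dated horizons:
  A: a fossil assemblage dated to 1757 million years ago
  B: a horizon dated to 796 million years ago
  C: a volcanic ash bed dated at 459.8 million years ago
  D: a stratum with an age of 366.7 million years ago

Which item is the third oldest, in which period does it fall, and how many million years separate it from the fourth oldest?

Larger Ma means older, so oldest first: A 1757 > B 796 > C 459.8 > D 366.7.
Counting 3 along gives C (459.8 Ma); the excerpt puts that inside the Ordovician, 485.4–443.8 Ma.
Next in line is D (366.7 Ma), and 459.8 − 366.7 = 93.1 Myr.

C, in the Ordovician; 93.1 million years to D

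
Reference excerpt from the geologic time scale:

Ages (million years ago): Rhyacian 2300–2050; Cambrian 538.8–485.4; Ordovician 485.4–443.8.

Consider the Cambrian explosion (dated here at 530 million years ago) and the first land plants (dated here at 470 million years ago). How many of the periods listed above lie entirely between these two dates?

0

The older date is 530 Ma and the younger is 470 Ma.
No period both begins after 530 Ma and ends before 470 Ma, so the count is 0.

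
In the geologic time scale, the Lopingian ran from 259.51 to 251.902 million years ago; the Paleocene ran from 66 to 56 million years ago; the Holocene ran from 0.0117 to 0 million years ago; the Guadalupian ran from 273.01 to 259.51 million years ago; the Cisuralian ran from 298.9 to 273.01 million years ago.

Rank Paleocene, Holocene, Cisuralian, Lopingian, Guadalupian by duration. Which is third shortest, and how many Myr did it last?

Paleocene, 10 million years

Durations: Paleocene 10; Holocene 0.0117; Cisuralian 25.89; Lopingian 7.608; Guadalupian 13.5 Myr.
Sorted shortest-first: Holocene (0.0117), Lopingian (7.608), Paleocene (10), Guadalupian (13.5), Cisuralian (25.89).
The third shortest is Paleocene at 10 Myr.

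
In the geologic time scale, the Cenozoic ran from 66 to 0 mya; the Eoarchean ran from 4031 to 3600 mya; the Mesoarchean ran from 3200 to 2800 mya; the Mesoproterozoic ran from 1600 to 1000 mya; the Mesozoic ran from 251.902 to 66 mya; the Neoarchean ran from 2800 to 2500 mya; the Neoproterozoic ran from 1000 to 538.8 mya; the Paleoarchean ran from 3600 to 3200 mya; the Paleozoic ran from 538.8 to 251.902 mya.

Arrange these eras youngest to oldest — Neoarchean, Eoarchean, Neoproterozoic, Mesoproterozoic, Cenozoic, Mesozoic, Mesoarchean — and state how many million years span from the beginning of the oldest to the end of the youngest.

From the excerpt: Neoarchean 2800–2500; Eoarchean 4031–3600; Neoproterozoic 1000–538.8; Mesoproterozoic 1600–1000; Cenozoic 66–0; Mesozoic 251.902–66; Mesoarchean 3200–2800 (Ma).
Larger Ma is earlier, so the oldest is Eoarchean and the youngest is Cenozoic; youngest to oldest: Cenozoic, Mesozoic, Neoproterozoic, Mesoproterozoic, Neoarchean, Mesoarchean, Eoarchean.
Oldest start 4031 minus youngest end 0 gives 4031 Myr overall.

Cenozoic, Mesozoic, Neoproterozoic, Mesoproterozoic, Neoarchean, Mesoarchean, Eoarchean; total span 4031 Myr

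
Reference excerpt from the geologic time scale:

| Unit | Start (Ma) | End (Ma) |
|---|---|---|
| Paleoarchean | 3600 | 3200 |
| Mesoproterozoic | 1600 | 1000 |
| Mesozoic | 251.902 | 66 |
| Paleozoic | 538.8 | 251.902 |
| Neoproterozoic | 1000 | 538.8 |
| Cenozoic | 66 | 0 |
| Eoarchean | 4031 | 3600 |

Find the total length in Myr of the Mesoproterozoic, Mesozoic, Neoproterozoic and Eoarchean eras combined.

Duration is start − end for each: (1600 − 1000) + (251.902 − 66) + (1000 − 538.8) + (4031 − 3600).
That is 600 + 185.902 + 461.2 + 431, which totals 1678.102 million years.

1678.102 million years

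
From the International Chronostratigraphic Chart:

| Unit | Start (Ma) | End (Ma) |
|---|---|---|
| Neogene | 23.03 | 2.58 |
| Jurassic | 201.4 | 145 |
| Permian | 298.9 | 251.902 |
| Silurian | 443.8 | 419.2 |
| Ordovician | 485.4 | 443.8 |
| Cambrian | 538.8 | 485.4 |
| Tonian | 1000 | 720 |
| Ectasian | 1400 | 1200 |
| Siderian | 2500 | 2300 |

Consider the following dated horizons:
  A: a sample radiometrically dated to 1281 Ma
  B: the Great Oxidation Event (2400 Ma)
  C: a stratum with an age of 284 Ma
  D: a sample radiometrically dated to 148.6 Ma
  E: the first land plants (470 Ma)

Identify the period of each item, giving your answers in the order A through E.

A: 1281 Ma lies in 1400–1200 Ma, so Ectasian.
B: 2400 Ma lies in 2500–2300 Ma, so Siderian.
C: 284 Ma lies in 298.9–251.902 Ma, so Permian.
D: 148.6 Ma lies in 201.4–145 Ma, so Jurassic.
E: 470 Ma lies in 485.4–443.8 Ma, so Ordovician.

A — Ectasian; B — Siderian; C — Permian; D — Jurassic; E — Ordovician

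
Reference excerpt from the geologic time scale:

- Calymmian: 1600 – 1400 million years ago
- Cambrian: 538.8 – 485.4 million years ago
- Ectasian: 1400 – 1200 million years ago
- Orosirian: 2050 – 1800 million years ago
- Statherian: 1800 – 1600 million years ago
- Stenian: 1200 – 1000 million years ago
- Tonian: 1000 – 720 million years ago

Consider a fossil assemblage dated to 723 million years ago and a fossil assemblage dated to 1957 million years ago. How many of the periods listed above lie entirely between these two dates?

4

The older date is 1957 Ma and the younger is 723 Ma.
Periods with start < 1957 and end > 723 Ma: Statherian (1800–1600), Calymmian (1600–1400), Ectasian (1400–1200), Stenian (1200–1000).
That is 4 complete periods.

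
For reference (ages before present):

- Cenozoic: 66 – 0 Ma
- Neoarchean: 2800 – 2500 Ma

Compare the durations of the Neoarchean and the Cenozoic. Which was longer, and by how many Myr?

Neoarchean, by 234 million years

Neoarchean: 2800 − 2500 = 300 Myr.
Cenozoic: 66 − 0 = 66 Myr.
Difference: 300 − 66 = 234 Myr, so the Neoarchean was longer.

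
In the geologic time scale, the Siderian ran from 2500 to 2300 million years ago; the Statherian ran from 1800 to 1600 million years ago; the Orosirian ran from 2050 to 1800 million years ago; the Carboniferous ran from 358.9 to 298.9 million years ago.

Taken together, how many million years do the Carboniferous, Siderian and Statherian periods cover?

Duration is start − end for each: (358.9 − 298.9) + (2500 − 2300) + (1800 − 1600).
That is 60 + 200 + 200, which totals 460 million years.

460 million years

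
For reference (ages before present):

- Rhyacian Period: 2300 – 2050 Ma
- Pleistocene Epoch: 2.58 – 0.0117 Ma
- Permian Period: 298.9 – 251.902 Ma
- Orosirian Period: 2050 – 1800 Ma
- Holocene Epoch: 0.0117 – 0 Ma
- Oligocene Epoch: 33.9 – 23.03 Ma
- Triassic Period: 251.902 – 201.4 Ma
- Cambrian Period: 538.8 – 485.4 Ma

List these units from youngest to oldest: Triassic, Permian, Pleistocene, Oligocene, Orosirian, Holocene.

Sorting by start age (ascending Ma, since larger Ma = older): Holocene began 0.0117, Pleistocene began 2.58, Oligocene began 33.9, Triassic began 251.902, Permian began 298.9, Orosirian began 2050.

Holocene, then Pleistocene, then Oligocene, then Triassic, then Permian, then Orosirian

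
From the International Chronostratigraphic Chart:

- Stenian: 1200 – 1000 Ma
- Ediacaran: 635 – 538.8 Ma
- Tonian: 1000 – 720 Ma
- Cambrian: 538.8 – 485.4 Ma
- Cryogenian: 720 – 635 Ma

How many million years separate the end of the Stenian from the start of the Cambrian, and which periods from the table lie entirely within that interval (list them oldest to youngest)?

The Stenian closes at 1000 Ma and the Cambrian opens at 538.8 Ma, so the interval is 1000 − 538.8 = 461.2 Myr.
A period fits inside if it starts at or after 1000 Ma and ends at or before 538.8 Ma; oldest first that gives Tonian, Cryogenian, Ediacaran.

461.2 million years; Tonian, Cryogenian, Ediacaran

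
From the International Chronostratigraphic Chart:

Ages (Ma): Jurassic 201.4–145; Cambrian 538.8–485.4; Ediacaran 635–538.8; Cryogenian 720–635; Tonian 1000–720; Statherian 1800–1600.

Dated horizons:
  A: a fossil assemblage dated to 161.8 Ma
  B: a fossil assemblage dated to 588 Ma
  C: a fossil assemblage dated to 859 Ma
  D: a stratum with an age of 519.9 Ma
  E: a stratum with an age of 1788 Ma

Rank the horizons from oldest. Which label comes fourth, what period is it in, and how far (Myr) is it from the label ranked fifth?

D, in the Cambrian; 358.1 million years to A

Larger Ma means older, so oldest first: E 1788 > C 859 > B 588 > D 519.9 > A 161.8.
Counting 4 along gives D (519.9 Ma); the excerpt puts that inside the Cambrian, 538.8–485.4 Ma.
Next in line is A (161.8 Ma), and 519.9 − 161.8 = 358.1 Myr.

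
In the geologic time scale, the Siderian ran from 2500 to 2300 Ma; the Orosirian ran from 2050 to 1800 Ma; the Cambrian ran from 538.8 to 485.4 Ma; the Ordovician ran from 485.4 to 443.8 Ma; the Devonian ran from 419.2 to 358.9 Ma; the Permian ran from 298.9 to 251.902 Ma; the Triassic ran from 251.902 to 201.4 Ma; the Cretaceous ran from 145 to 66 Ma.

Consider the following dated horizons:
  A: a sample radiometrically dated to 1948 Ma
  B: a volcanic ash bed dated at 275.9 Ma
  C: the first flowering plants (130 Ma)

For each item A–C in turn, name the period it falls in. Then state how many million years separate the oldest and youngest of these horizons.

A: 1948 Ma lies in 2050–1800 Ma, so Orosirian.
B: 275.9 Ma lies in 298.9–251.902 Ma, so Permian.
C: 130 Ma lies in 145–66 Ma, so Cretaceous.
Oldest = 1948 Ma, youngest = 130 Ma → span 1818 Myr.

A — Orosirian; B — Permian; C — Cretaceous; span 1818 million years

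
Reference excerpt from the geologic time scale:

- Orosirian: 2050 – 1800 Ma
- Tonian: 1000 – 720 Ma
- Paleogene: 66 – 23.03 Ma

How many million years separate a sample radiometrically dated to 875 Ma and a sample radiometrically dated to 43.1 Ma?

875 − 43.1 = 831.9 million years.

831.9 million years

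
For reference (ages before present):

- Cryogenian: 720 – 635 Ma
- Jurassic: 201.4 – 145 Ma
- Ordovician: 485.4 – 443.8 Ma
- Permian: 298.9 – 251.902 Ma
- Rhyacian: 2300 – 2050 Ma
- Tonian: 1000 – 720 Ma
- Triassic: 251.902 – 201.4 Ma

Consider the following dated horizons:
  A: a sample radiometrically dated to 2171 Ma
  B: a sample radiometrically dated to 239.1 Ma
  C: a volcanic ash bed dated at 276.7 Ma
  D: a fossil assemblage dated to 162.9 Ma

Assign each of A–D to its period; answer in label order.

A: 2171 Ma lies in 2300–2050 Ma, so Rhyacian.
B: 239.1 Ma lies in 251.902–201.4 Ma, so Triassic.
C: 276.7 Ma lies in 298.9–251.902 Ma, so Permian.
D: 162.9 Ma lies in 201.4–145 Ma, so Jurassic.

A — Rhyacian; B — Triassic; C — Permian; D — Jurassic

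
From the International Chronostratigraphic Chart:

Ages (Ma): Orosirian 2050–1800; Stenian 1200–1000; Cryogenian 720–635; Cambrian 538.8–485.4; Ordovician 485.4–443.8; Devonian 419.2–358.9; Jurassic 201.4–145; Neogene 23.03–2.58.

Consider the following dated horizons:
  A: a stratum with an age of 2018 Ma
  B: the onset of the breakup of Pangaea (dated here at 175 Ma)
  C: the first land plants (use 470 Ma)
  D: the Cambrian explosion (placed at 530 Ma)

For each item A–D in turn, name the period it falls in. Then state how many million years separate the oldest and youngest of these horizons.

A — Orosirian; B — Jurassic; C — Ordovician; D — Cambrian; span 1843 million years

Match each age against the start–end ranges in the excerpt: A = 2018 Ma → Orosirian (2050–1800); B = 175 Ma → Jurassic (201.4–145); C = 470 Ma → Ordovician (485.4–443.8); D = 530 Ma → Cambrian (538.8–485.4).
The largest age is 2018 Ma and the smallest is 175 Ma; their difference is 1843 Myr.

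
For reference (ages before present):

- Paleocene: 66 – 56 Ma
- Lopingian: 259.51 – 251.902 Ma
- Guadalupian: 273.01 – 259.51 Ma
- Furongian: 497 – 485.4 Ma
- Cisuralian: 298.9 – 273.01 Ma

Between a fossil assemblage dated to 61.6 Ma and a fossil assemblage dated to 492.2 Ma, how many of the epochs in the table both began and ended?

492.2 Ma sits inside the Furongian (497–485.4) and 61.6 Ma inside the Paleocene (66–56); neither of those is wholly between the two dates.
The listed epochs lying completely between them are Cisuralian, Guadalupian, Lopingian — 3 in all.

3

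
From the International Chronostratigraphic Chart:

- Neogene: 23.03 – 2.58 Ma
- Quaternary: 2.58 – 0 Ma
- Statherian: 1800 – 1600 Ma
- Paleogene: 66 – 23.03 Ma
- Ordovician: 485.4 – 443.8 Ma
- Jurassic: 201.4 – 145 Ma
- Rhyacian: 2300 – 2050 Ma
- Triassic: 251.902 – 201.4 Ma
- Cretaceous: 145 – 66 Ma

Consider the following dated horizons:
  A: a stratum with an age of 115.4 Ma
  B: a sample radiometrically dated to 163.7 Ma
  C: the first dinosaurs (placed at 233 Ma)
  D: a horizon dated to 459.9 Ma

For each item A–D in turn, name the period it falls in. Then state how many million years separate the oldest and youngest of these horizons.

Match each age against the start–end ranges in the excerpt: A = 115.4 Ma → Cretaceous (145–66); B = 163.7 Ma → Jurassic (201.4–145); C = 233 Ma → Triassic (251.902–201.4); D = 459.9 Ma → Ordovician (485.4–443.8).
The largest age is 459.9 Ma and the smallest is 115.4 Ma; their difference is 344.5 Myr.

A — Cretaceous; B — Jurassic; C — Triassic; D — Ordovician; span 344.5 million years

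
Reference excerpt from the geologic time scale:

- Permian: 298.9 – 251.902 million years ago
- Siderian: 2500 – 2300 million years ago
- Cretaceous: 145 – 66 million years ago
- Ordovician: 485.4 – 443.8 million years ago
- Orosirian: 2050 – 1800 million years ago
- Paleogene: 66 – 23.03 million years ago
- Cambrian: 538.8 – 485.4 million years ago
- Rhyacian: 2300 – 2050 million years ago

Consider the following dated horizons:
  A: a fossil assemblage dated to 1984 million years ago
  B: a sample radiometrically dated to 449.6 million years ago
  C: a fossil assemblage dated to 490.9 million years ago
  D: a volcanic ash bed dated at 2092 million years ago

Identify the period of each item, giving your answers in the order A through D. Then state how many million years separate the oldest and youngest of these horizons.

A — Orosirian; B — Ordovician; C — Cambrian; D — Rhyacian; span 1642.4 million years

Match each age against the start–end ranges in the excerpt: A = 1984 Ma → Orosirian (2050–1800); B = 449.6 Ma → Ordovician (485.4–443.8); C = 490.9 Ma → Cambrian (538.8–485.4); D = 2092 Ma → Rhyacian (2300–2050).
The largest age is 2092 Ma and the smallest is 449.6 Ma; their difference is 1642.4 Myr.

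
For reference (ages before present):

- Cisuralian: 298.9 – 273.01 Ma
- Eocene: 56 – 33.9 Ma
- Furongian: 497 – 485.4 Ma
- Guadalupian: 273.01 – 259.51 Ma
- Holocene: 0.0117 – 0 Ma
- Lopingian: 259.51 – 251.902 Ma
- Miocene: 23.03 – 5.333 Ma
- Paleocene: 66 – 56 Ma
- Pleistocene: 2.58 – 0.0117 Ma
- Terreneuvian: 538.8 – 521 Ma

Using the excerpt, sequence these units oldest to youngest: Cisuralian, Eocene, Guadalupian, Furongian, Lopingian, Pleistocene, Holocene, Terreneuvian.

Sorting by start age (descending Ma, since larger Ma = older): Terreneuvian began 538.8, Furongian began 497, Cisuralian began 298.9, Guadalupian began 273.01, Lopingian began 259.51, Eocene began 56, Pleistocene began 2.58, Holocene began 0.0117.

Terreneuvian, Furongian, Cisuralian, Guadalupian, Lopingian, Eocene, Pleistocene, Holocene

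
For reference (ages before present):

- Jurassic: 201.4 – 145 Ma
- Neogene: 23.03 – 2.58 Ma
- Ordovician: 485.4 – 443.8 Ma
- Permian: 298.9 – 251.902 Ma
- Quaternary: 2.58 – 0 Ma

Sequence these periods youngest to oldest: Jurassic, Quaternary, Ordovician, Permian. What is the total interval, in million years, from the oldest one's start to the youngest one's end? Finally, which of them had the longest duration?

From the excerpt: Jurassic 201.4–145; Quaternary 2.58–0; Ordovician 485.4–443.8; Permian 298.9–251.902 (Ma).
Larger Ma is earlier, so the oldest is Ordovician and the youngest is Quaternary; youngest to oldest: Quaternary, Jurassic, Permian, Ordovician.
Oldest start 485.4 minus youngest end 0 gives 485.4 Myr overall.
Individual lengths (start − end): Jurassic 56.4; Permian 46.998; Ordovician 41.6; Quaternary 2.58. The largest is Jurassic at 56.4 Myr.

Quaternary → Jurassic → Permian → Ordovician; total span 485.4 Myr; longest is Jurassic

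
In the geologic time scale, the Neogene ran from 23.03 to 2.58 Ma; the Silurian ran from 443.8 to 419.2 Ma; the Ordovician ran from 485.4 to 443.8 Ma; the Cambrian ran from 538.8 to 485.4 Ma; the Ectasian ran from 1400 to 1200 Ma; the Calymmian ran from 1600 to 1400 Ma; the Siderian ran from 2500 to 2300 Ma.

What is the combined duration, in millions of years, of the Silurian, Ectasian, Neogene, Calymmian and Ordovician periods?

486.65 million years

Duration is start − end for each: (443.8 − 419.2) + (1400 − 1200) + (23.03 − 2.58) + (1600 − 1400) + (485.4 − 443.8).
That is 24.6 + 200 + 20.45 + 200 + 41.6, which totals 486.65 million years.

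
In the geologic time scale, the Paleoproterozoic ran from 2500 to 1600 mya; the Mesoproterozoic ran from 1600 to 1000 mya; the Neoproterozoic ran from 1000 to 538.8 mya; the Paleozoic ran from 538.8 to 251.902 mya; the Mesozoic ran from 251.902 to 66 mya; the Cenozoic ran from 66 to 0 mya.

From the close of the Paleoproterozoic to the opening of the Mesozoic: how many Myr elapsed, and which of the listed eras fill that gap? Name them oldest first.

1348.098 million years; Mesoproterozoic, Neoproterozoic, Paleozoic

End of Paleoproterozoic = 1600 Ma; start of Mesozoic = 251.902 Ma.
Gap = 1600 − 251.902 = 1348.098 Myr.
Eras wholly inside 1600–251.902 Ma: Mesoproterozoic (1600–1000), Neoproterozoic (1000–538.8), Paleozoic (538.8–251.902).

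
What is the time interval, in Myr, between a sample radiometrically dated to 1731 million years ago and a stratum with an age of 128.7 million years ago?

1602.3 million years

1731 − 128.7 = 1602.3 million years.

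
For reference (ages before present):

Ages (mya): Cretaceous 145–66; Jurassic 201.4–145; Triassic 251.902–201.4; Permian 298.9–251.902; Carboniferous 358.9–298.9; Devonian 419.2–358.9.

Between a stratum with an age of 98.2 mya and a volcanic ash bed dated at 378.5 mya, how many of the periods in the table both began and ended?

The older date is 378.5 Ma and the younger is 98.2 Ma.
Periods with start < 378.5 and end > 98.2 Ma: Carboniferous (358.9–298.9), Permian (298.9–251.902), Triassic (251.902–201.4), Jurassic (201.4–145).
That is 4 complete periods.

4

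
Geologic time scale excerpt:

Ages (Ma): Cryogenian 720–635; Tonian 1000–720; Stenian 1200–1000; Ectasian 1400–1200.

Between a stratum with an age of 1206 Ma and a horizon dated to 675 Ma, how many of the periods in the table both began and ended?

The older date is 1206 Ma and the younger is 675 Ma.
Periods with start < 1206 and end > 675 Ma: Stenian (1200–1000), Tonian (1000–720).
That is 2 complete periods.

2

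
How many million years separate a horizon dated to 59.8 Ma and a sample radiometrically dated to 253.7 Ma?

253.7 − 59.8 = 193.9 million years.

193.9 million years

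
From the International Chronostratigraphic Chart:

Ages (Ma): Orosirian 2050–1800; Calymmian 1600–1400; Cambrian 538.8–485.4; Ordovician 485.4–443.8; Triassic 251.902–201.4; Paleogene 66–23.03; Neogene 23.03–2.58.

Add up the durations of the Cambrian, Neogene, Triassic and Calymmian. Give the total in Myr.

Duration is start − end for each: (538.8 − 485.4) + (23.03 − 2.58) + (251.902 − 201.4) + (1600 − 1400).
That is 53.4 + 20.45 + 50.502 + 200, which totals 324.352 million years.

324.352 million years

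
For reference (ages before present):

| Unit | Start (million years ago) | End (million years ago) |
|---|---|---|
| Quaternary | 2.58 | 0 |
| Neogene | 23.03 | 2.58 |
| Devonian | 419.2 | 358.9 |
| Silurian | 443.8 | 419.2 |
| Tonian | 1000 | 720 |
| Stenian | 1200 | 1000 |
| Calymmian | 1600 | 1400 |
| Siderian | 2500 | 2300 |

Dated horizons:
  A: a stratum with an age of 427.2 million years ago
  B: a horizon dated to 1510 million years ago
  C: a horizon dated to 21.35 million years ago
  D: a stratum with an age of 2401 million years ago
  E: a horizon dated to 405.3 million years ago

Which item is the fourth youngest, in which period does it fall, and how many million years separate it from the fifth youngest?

B, in the Calymmian; 891 million years to D

Smaller Ma means younger, so youngest first: C 21.35 < E 405.3 < A 427.2 < B 1510 < D 2401.
Counting 4 along gives B (1510 Ma); the excerpt puts that inside the Calymmian, 1600–1400 Ma.
Next in line is D (2401 Ma), and 2401 − 1510 = 891 Myr.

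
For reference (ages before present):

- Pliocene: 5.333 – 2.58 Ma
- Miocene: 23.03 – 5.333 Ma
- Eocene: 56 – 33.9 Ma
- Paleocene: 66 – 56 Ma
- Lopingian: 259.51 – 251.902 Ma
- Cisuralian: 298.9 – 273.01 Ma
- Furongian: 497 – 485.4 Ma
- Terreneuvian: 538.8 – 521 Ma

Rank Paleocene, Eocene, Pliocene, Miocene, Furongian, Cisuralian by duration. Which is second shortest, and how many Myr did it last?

Durations: Paleocene 10; Eocene 22.1; Pliocene 2.753; Miocene 17.697; Furongian 11.6; Cisuralian 25.89 Myr.
Sorted shortest-first: Pliocene (2.753), Paleocene (10), Furongian (11.6), Miocene (17.697), Eocene (22.1), Cisuralian (25.89).
The second shortest is Paleocene at 10 Myr.

Paleocene, 10 million years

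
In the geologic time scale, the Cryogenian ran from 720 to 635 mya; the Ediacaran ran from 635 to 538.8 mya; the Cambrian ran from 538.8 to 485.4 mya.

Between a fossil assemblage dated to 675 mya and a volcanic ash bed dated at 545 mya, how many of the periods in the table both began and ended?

Checking each listed span, none has both start < 675 Ma and end > 545 Ma — every period straddles one of the two dates or lies outside them — so the count is 0.

0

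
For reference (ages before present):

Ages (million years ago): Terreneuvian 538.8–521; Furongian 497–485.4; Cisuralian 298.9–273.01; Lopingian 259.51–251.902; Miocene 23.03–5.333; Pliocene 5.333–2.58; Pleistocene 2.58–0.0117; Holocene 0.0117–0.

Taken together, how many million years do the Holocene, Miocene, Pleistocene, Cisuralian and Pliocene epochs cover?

48.92 million years

Duration is start − end for each: (0.0117 − 0) + (23.03 − 5.333) + (2.58 − 0.0117) + (298.9 − 273.01) + (5.333 − 2.58).
That is 0.0117 + 17.697 + 2.5683 + 25.89 + 2.753, which totals 48.92 million years.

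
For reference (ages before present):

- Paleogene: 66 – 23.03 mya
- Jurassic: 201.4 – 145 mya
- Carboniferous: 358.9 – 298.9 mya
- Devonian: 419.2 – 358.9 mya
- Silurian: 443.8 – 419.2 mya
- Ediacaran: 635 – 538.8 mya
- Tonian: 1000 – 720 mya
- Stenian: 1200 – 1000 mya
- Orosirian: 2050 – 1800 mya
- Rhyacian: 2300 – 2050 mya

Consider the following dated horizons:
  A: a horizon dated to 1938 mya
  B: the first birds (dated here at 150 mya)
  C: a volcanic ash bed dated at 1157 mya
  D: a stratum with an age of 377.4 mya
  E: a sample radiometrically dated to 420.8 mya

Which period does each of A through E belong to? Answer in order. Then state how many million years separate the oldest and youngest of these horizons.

Match each age against the start–end ranges in the excerpt: A = 1938 Ma → Orosirian (2050–1800); B = 150 Ma → Jurassic (201.4–145); C = 1157 Ma → Stenian (1200–1000); D = 377.4 Ma → Devonian (419.2–358.9); E = 420.8 Ma → Silurian (443.8–419.2).
The largest age is 1938 Ma and the smallest is 150 Ma; their difference is 1788 Myr.

A — Orosirian; B — Jurassic; C — Stenian; D — Devonian; E — Silurian; span 1788 million years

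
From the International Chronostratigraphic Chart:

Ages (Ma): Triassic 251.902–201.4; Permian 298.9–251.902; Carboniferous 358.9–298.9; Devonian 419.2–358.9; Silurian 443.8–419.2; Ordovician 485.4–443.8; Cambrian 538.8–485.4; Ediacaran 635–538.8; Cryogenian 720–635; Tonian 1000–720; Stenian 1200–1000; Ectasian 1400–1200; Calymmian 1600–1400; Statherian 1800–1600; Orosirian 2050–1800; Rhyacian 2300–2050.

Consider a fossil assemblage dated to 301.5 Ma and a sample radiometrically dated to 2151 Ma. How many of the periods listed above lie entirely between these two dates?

12

2151 Ma sits inside the Rhyacian (2300–2050) and 301.5 Ma inside the Carboniferous (358.9–298.9); neither of those is wholly between the two dates.
The listed periods lying completely between them are Orosirian, Statherian, Calymmian, Ectasian, Stenian, Tonian, Cryogenian, Ediacaran, Cambrian, Ordovician, Silurian, Devonian — 12 in all.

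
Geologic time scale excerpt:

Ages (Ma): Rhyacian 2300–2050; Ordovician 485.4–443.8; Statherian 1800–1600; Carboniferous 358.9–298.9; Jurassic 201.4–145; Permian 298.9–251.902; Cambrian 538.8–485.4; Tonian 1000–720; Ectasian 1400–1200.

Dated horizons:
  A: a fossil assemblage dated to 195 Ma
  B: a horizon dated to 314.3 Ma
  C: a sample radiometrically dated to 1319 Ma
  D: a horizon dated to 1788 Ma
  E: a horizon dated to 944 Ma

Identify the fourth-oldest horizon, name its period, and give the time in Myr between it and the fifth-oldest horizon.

B, in the Carboniferous; 119.3 million years to A

Sorted oldest-first by Ma: D (1788), C (1319), E (944), B (314.3), A (195).
The fourth oldest is B at 314.3 Ma, which lies in 358.9–298.9 Ma: the Carboniferous.
The fifth oldest is A at 195 Ma; separation = |314.3 − 195| = 119.3 Myr.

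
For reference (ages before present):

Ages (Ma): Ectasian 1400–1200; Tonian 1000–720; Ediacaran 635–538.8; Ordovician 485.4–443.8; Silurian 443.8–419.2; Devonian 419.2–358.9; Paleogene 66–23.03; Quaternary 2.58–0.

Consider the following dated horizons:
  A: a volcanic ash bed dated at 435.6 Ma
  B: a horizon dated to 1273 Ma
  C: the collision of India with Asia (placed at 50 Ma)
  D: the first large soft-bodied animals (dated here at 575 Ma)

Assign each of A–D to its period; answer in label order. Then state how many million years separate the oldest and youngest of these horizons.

A — Silurian; B — Ectasian; C — Paleogene; D — Ediacaran; span 1223 million years

A: 435.6 Ma lies in 443.8–419.2 Ma, so Silurian.
B: 1273 Ma lies in 1400–1200 Ma, so Ectasian.
C: 50 Ma lies in 66–23.03 Ma, so Paleogene.
D: 575 Ma lies in 635–538.8 Ma, so Ediacaran.
Oldest = 1273 Ma, youngest = 50 Ma → span 1223 Myr.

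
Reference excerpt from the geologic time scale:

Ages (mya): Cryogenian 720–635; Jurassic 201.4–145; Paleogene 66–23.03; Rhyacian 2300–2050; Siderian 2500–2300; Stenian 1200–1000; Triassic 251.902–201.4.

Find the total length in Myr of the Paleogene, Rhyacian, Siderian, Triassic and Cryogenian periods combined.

Each duration: Paleogene = 42.97; Rhyacian = 250; Siderian = 200; Triassic = 50.502; Cryogenian = 85.
Sum: 42.97 + 250 + 200 + 50.502 + 85 = 628.472 Myr.

628.472 million years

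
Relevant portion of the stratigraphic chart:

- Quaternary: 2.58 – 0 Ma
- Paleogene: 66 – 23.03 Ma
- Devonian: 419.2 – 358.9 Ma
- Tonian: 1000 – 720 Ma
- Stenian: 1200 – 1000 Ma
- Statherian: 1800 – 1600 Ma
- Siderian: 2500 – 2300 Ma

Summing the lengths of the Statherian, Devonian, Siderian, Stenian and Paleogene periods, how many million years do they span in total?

Duration is start − end for each: (1800 − 1600) + (419.2 − 358.9) + (2500 − 2300) + (1200 − 1000) + (66 − 23.03).
That is 200 + 60.3 + 200 + 200 + 42.97, which totals 703.27 million years.

703.27 million years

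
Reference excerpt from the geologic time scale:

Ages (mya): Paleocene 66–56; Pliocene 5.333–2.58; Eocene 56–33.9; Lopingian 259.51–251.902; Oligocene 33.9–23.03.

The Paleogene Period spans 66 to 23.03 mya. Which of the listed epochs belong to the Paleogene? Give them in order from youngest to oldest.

Oligocene, Eocene, Paleocene

Epochs with both bounds inside 66–23.03 Ma: Oligocene (33.9–23.03), Eocene (56–33.9), Paleocene (66–56).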